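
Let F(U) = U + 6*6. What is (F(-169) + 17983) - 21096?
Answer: -3246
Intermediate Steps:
F(U) = 36 + U (F(U) = U + 36 = 36 + U)
(F(-169) + 17983) - 21096 = ((36 - 169) + 17983) - 21096 = (-133 + 17983) - 21096 = 17850 - 21096 = -3246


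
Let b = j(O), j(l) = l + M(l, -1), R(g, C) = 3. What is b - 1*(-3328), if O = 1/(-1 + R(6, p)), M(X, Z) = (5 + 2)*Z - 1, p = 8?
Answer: 6641/2 ≈ 3320.5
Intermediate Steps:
M(X, Z) = -1 + 7*Z (M(X, Z) = 7*Z - 1 = -1 + 7*Z)
O = 1/2 (O = 1/(-1 + 3) = 1/2 ≈ 0.50000)
j(l) = -8 + l (j(l) = l + (-1 + 7*(-1)) = l + (-1 - 7) = l - 8 = -8 + l)
b = -15/2 (b = -8 + 1/2 = -15/2 ≈ -7.5000)
b - 1*(-3328) = -15/2 - 1*(-3328) = -15/2 + 3328 = 6641/2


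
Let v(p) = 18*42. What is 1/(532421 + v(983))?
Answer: 1/533177 ≈ 1.8755e-6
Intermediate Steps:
v(p) = 756
1/(532421 + v(983)) = 1/(532421 + 756) = 1/533177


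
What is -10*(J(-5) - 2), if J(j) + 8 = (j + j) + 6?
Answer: 140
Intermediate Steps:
J(j) = -2 + 2*j (J(j) = -8 + ((j + j) + 6) = -8 + (2*j + 6) = -8 + (6 + 2*j) = -2 + 2*j)
-10*(J(-5) - 2) = -10*((-2 + 2*(-5)) - 2) = -10*((-2 - 10) - 2) = -10*(-12 - 2) = -10*(-14) = 140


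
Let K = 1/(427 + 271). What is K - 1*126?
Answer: -87947/698 ≈ -126.00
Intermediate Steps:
K = 1/698 ≈ 0.0014327
K - 1*126 = 1/698 - 1*126 = 1/698 - 126 = -87947/698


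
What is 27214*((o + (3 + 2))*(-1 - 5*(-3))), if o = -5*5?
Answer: -7619920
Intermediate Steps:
o = -25
27214*((o + (3 + 2))*(-1 - 5*(-3))) = 27214*((-25 + (3 + 2))*(-1 - 5*(-3))) = 27214*((-25 + 5)*(-1 + 15)) = 27214*(-20*14) = 27214*(-280) = -7619920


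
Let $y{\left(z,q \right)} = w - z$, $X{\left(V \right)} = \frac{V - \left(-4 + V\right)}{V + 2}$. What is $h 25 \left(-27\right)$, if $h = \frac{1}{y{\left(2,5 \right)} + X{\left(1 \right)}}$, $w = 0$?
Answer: $\frac{2025}{2} \approx 1012.5$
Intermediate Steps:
$X{\left(V \right)} = \frac{4}{2 + V}$
$y{\left(z,q \right)} = - z$ ($y{\left(z,q \right)} = 0 - z = - z$)
$h = - \frac{3}{2}$ ($h = \frac{1}{\left(-1\right) 2 + \frac{4}{2 + 1}} = \frac{1}{-2 + \frac{4}{3}} = \frac{1}{- \frac{2}{3}} = - \frac{3}{2} \approx -1.5$)
$h 25 \left(-27\right) = \left(- \frac{3}{2}\right) 25 \left(-27\right) = \left(- \frac{75}{2}\right) \left(-27\right) = \frac{2025}{2}$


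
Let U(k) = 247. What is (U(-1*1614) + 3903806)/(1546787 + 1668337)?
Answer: 1301351/1071708 ≈ 1.2143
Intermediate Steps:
(U(-1*1614) + 3903806)/(1546787 + 1668337) = (247 + 3903806)/(1546787 + 1668337) = 3904053/3215124 = 3904053*(1/3215124) = 1301351/1071708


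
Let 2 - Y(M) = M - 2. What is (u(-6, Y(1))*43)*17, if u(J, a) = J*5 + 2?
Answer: -20468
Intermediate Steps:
Y(M) = 4 - M (Y(M) = 2 - (M - 2) = 2 - (-2 + M) = 2 + (2 - M) = 4 - M)
u(J, a) = 2 + 5*J (u(J, a) = 5*J + 2 = 2 + 5*J)
(u(-6, Y(1))*43)*17 = ((2 + 5*(-6))*43)*17 = ((2 - 30)*43)*17 = -28*43*17 = -1204*17 = -20468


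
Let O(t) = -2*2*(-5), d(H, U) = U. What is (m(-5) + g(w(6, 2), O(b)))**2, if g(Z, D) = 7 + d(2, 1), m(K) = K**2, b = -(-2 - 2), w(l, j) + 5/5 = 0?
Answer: 1089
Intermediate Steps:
w(l, j) = -1 (w(l, j) = -1 + 0 = -1)
b = 4 (b = -1*(-4) = 4)
O(t) = 20 (O(t) = -4*(-5) = 20)
g(Z, D) = 8 (g(Z, D) = 7 + 1 = 8)
(m(-5) + g(w(6, 2), O(b)))**2 = ((-5)**2 + 8)**2 = (25 + 8)**2 = 33**2 = 1089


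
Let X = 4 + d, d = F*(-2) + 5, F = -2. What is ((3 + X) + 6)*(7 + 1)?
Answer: 176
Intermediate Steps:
d = 9 (d = -2*(-2) + 5 = 4 + 5 = 9)
X = 13 (X = 4 + 9 = 13)
((3 + X) + 6)*(7 + 1) = ((3 + 13) + 6)*(7 + 1) = (16 + 6)*8 = 22*8 = 176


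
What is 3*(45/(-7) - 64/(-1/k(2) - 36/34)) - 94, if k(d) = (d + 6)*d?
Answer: 123703/2135 ≈ 57.940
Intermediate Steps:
k(d) = d*(6 + d) (k(d) = (6 + d)*d = d*(6 + d))
3*(45/(-7) - 64/(-1/k(2) - 36/34)) - 94 = 3*(45/(-7) - 64/(-1/(2*(6 + 2)) - 36/34)) - 94 = 3*(45*(-1/7) - 64/(-1/(2*8) - 36*1/34)) - 94 = 3*(-45/7 - 64/(-1/16 - 18/17)) - 94 = 3*(-45/7 - 64/(-305/272)) - 94 = 3*(-45/7 - 64*(-272/305)) - 94 = 3*(-45/7 + 17408/305) - 94 = 3*(108131/2135) - 94 = 324393/2135 - 94 = 123703/2135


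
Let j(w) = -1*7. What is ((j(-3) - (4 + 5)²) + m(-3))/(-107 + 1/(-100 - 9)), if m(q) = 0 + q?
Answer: 9919/11664 ≈ 0.85039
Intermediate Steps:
j(w) = -7
m(q) = q
((j(-3) - (4 + 5)²) + m(-3))/(-107 + 1/(-100 - 9)) = ((-7 - (4 + 5)²) - 3)/(-107 + 1/(-100 - 9)) = ((-7 - 1*9²) - 3)/(-107 + 1/(-109)) = ((-7 - 1*81) - 3)/(-107 - 1/109) = ((-7 - 81) - 3)/(-11664/109) = (-88 - 3)*(-109/11664) = -91*(-109/11664) = 9919/11664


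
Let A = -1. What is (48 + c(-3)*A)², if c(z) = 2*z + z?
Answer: 3249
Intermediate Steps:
c(z) = 3*z
(48 + c(-3)*A)² = (48 + (3*(-3))*(-1))² = (48 - 9*(-1))² = (48 + 9)² = 57² = 3249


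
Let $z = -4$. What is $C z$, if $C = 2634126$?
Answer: $-10536504$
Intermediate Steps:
$C z = 2634126 \left(-4\right) = -10536504$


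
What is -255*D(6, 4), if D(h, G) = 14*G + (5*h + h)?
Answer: -23460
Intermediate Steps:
D(h, G) = 6*h + 14*G (D(h, G) = 14*G + 6*h = 6*h + 14*G)
-255*D(6, 4) = -255*(6*6 + 14*4) = -255*(36 + 56) = -255*92 = -23460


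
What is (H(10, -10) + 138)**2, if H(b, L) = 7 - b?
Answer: 18225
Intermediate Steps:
(H(10, -10) + 138)**2 = ((7 - 1*10) + 138)**2 = ((7 - 10) + 138)**2 = (-3 + 138)**2 = 135**2 = 18225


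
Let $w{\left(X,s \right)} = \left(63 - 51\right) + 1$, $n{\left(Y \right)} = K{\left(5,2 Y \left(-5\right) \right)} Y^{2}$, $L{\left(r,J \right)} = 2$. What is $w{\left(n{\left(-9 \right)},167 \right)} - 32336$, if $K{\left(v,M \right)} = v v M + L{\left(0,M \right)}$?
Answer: $-32323$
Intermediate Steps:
$K{\left(v,M \right)} = 2 + M v^{2}$ ($K{\left(v,M \right)} = v v M + 2 = v^{2} M + 2 = M v^{2} + 2 = 2 + M v^{2}$)
$n{\left(Y \right)} = Y^{2} \left(2 - 250 Y\right)$ ($n{\left(Y \right)} = \left(2 + 2 Y \left(-5\right) 5^{2}\right) Y^{2} = \left(2 + - 10 Y 25\right) Y^{2} = \left(2 - 250 Y\right) Y^{2} = Y^{2} \left(2 - 250 Y\right)$)
$w{\left(X,s \right)} = 13$ ($w{\left(X,s \right)} = 12 + 1 = 13$)
$w{\left(n{\left(-9 \right)},167 \right)} - 32336 = 13 - 32336 = -32323$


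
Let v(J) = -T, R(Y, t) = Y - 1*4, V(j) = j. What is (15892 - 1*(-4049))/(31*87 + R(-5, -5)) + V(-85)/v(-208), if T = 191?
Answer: 1345737/171136 ≈ 7.8636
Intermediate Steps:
R(Y, t) = -4 + Y (R(Y, t) = Y - 4 = -4 + Y)
v(J) = -191 (v(J) = -1*191 = -191)
(15892 - 1*(-4049))/(31*87 + R(-5, -5)) + V(-85)/v(-208) = (15892 - 1*(-4049))/(31*87 + (-4 - 5)) - 85/(-191) = (15892 + 4049)/(2697 - 9) - 85*(-1/191) = 19941/2688 + 85/191 = 19941*(1/2688) + 85/191 = 6647/896 + 85/191 = 1345737/171136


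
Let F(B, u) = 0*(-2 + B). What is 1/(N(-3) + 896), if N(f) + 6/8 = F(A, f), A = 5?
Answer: 4/3581 ≈ 0.0011170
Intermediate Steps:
F(B, u) = 0
N(f) = -¾ (N(f) = -¾ + 0 = -¾)
1/(N(-3) + 896) = 1/(-¾ + 896) = 1/(3581/4) = 4/3581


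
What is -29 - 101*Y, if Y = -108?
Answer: 10879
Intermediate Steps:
-29 - 101*Y = -29 - 101*(-108) = -29 + 10908 = 10879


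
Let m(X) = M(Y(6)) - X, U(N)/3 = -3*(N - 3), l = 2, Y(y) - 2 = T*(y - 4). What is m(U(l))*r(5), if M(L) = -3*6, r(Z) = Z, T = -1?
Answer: -135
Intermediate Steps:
Y(y) = 6 - y (Y(y) = 2 - (y - 4) = 2 - (-4 + y) = 2 + (4 - y) = 6 - y)
U(N) = 27 - 9*N (U(N) = 3*(-3*(N - 3)) = 3*(-3*(-3 + N)) = 3*(9 - 3*N) = 27 - 9*N)
M(L) = -18
m(X) = -18 - X
m(U(l))*r(5) = (-18 - (27 - 9*2))*5 = (-18 - (27 - 18))*5 = (-18 - 1*9)*5 = (-18 - 9)*5 = -27*5 = -135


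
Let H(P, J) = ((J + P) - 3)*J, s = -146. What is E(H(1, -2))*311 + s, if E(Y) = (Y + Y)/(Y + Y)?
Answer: 165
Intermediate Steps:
H(P, J) = J*(-3 + J + P) (H(P, J) = (-3 + J + P)*J = J*(-3 + J + P))
E(Y) = 1 (E(Y) = (2*Y)/((2*Y)) = (2*Y)*(1/(2*Y)) = 1)
E(H(1, -2))*311 + s = 1*311 - 146 = 311 - 146 = 165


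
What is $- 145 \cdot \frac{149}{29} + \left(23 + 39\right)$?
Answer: $-683$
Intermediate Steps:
$- 145 \cdot \frac{149}{29} + \left(23 + 39\right) = - 145 \cdot 149 \cdot \frac{1}{29} + 62 = \left(-145\right) \frac{149}{29} + 62 = -745 + 62 = -683$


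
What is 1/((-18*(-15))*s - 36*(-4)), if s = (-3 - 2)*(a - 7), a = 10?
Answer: -1/3906 ≈ -0.00025602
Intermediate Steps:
s = -15 (s = (-3 - 2)*(10 - 7) = -5*3 = -15)
1/((-18*(-15))*s - 36*(-4)) = 1/(-18*(-15)*(-15) - 36*(-4)) = 1/(270*(-15) + 144) = 1/(-4050 + 144) = 1/(-3906) = -1/3906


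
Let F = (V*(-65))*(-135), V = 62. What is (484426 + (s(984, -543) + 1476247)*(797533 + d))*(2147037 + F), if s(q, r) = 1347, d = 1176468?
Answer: 7849288605200887740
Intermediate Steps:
F = 544050 (F = (62*(-65))*(-135) = -4030*(-135) = 544050)
(484426 + (s(984, -543) + 1476247)*(797533 + d))*(2147037 + F) = (484426 + (1347 + 1476247)*(797533 + 1176468))*(2147037 + 544050) = (484426 + 1477594*1974001)*2691087 = (484426 + 2916772033594)*2691087 = 2916772518020*2691087 = 7849288605200887740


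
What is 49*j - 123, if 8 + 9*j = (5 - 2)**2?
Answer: -1058/9 ≈ -117.56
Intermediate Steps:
j = 1/9 (j = -8/9 + (5 - 2)**2/9 = -8/9 + (1/9)*3**2 = -8/9 + (1/9)*9 = -8/9 + 1 = 1/9 ≈ 0.11111)
49*j - 123 = 49*(1/9) - 123 = 49/9 - 123 = -1058/9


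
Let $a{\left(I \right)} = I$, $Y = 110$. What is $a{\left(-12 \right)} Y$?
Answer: $-1320$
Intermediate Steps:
$a{\left(-12 \right)} Y = \left(-12\right) 110 = -1320$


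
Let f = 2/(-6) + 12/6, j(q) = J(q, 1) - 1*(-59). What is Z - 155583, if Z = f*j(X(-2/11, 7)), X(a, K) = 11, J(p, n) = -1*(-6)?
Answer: -466424/3 ≈ -1.5547e+5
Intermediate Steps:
J(p, n) = 6
j(q) = 65 (j(q) = 6 - 1*(-59) = 6 + 59 = 65)
f = 5/3 (f = 2*(-⅙) + 12*(⅙) = -⅓ + 2 = 5/3 ≈ 1.6667)
Z = 325/3 (Z = (5/3)*65 = 325/3 ≈ 108.33)
Z - 155583 = 325/3 - 155583 = -466424/3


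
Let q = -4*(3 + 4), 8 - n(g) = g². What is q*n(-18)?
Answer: 8848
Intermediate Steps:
n(g) = 8 - g²
q = -28 (q = -4*7 = -28)
q*n(-18) = -28*(8 - 1*(-18)²) = -28*(8 - 1*324) = -28*(8 - 324) = -28*(-316) = 8848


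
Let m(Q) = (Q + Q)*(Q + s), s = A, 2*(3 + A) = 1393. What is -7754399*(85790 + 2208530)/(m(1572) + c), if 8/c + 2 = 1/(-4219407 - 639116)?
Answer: -8643834486962305148/3460594137211 ≈ -2.4978e+6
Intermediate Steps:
A = 1387/2 (A = -3 + (1/2)*1393 = -3 + 1393/2 = 1387/2 ≈ 693.50)
s = 1387/2 ≈ 693.50
m(Q) = 2*Q*(1387/2 + Q) (m(Q) = (Q + Q)*(Q + 1387/2) = (2*Q)*(1387/2 + Q) = 2*Q*(1387/2 + Q))
c = -38868184/9717047 (c = 8/(-2 + 1/(-4219407 - 639116)) = 8/(-2 + 1/(-4858523)) = 8/(-2 - 1/4858523) = 8/(-9717047/4858523) = 8*(-4858523/9717047) = -38868184/9717047 ≈ -4.0000)
-7754399*(85790 + 2208530)/(m(1572) + c) = -7754399*(85790 + 2208530)/(1572*(1387 + 2*1572) - 38868184/9717047) = -7754399*2294320/(1572*(1387 + 3144) - 38868184/9717047) = -7754399*2294320/(1572*4531 - 38868184/9717047) = -7754399*2294320/(7122732 - 38868184/9717047) = -7754399/((69211882744220/9717047)*(1/2294320)) = -7754399/3460594137211/1114700763652 = -7754399*1114700763652/3460594137211 = -8643834486962305148/3460594137211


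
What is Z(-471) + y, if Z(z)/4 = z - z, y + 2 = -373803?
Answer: -373805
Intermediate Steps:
y = -373805 (y = -2 - 373803 = -373805)
Z(z) = 0 (Z(z) = 4*(z - z) = 4*0 = 0)
Z(-471) + y = 0 - 373805 = -373805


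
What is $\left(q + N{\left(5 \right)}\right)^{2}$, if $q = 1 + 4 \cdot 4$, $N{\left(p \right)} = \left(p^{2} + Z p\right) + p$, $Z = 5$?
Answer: $5184$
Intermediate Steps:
$N{\left(p \right)} = p^{2} + 6 p$ ($N{\left(p \right)} = \left(p^{2} + 5 p\right) + p = p^{2} + 6 p$)
$q = 17$ ($q = 1 + 16 = 17$)
$\left(q + N{\left(5 \right)}\right)^{2} = \left(17 + 5 \left(6 + 5\right)\right)^{2} = \left(17 + 5 \cdot 11\right)^{2} = \left(17 + 55\right)^{2} = 72^{2} = 5184$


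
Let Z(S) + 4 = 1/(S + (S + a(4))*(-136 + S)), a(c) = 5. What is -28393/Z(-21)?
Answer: 70726963/9963 ≈ 7099.0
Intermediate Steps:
Z(S) = -4 + 1/(S + (-136 + S)*(5 + S)) (Z(S) = -4 + 1/(S + (S + 5)*(-136 + S)) = -4 + 1/(S + (5 + S)*(-136 + S)) = -4 + 1/(S + (-136 + S)*(5 + S)))
-28393/Z(-21) = -28393*(-680 + (-21)² - 130*(-21))/(2721 - 4*(-21)² + 520*(-21)) = -28393*(-680 + 441 + 2730)/(2721 - 4*441 - 10920) = -28393*2491/(2721 - 1764 - 10920) = -28393/((1/2491)*(-9963)) = -28393/(-9963/2491) = -28393*(-2491/9963) = 70726963/9963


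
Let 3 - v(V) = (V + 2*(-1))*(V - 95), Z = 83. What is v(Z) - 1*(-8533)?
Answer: 9508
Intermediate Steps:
v(V) = 3 - (-95 + V)*(-2 + V) (v(V) = 3 - (V + 2*(-1))*(V - 95) = 3 - (V - 2)*(-95 + V) = 3 - (-2 + V)*(-95 + V) = 3 - (-95 + V)*(-2 + V))
v(Z) - 1*(-8533) = (-187 - 1*83² + 97*83) - 1*(-8533) = (-187 - 1*6889 + 8051) + 8533 = (-187 - 6889 + 8051) + 8533 = 975 + 8533 = 9508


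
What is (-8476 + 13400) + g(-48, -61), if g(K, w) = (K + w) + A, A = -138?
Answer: 4677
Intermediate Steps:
g(K, w) = -138 + K + w (g(K, w) = (K + w) - 138 = -138 + K + w)
(-8476 + 13400) + g(-48, -61) = (-8476 + 13400) + (-138 - 48 - 61) = 4924 - 247 = 4677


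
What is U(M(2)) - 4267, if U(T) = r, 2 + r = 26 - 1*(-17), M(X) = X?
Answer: -4226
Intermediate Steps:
r = 41 (r = -2 + (26 - 1*(-17)) = -2 + (26 + 17) = -2 + 43 = 41)
U(T) = 41
U(M(2)) - 4267 = 41 - 4267 = -4226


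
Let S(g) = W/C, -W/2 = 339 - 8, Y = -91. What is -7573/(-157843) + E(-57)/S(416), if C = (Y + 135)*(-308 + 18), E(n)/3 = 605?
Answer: 1827777093763/52246033 ≈ 34984.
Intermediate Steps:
E(n) = 1815 (E(n) = 3*605 = 1815)
W = -662 (W = -2*(339 - 8) = -2*331 = -662)
C = -12760 (C = (-91 + 135)*(-308 + 18) = 44*(-290) = -12760)
S(g) = 331/6380 (S(g) = -662/(-12760) = -662*(-1/12760) = 331/6380)
-7573/(-157843) + E(-57)/S(416) = -7573/(-157843) + 1815/(331/6380) = -7573*(-1/157843) + 1815*(6380/331) = 7573/157843 + 11579700/331 = 1827777093763/52246033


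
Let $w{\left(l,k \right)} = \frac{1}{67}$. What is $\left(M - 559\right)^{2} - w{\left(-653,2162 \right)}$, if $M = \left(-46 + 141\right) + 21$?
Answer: $\frac{13148682}{67} \approx 1.9625 \cdot 10^{5}$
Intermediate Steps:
$w{\left(l,k \right)} = \frac{1}{67}$
$M = 116$ ($M = 95 + 21 = 116$)
$\left(M - 559\right)^{2} - w{\left(-653,2162 \right)} = \left(116 - 559\right)^{2} - \frac{1}{67} = \left(-443\right)^{2} - \frac{1}{67} = 196249 - \frac{1}{67} = \frac{13148682}{67}$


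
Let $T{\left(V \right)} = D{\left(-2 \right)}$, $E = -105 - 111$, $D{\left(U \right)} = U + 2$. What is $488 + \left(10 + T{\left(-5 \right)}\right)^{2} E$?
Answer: $-21112$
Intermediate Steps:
$D{\left(U \right)} = 2 + U$
$E = -216$ ($E = -105 - 111 = -216$)
$T{\left(V \right)} = 0$ ($T{\left(V \right)} = 2 - 2 = 0$)
$488 + \left(10 + T{\left(-5 \right)}\right)^{2} E = 488 + \left(10 + 0\right)^{2} \left(-216\right) = 488 + 10^{2} \left(-216\right) = 488 + 100 \left(-216\right) = 488 - 21600 = -21112$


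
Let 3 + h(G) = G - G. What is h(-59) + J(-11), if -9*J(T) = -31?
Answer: 4/9 ≈ 0.44444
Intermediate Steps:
h(G) = -3 (h(G) = -3 + (G - G) = -3 + 0 = -3)
J(T) = 31/9 (J(T) = -1/9*(-31) = 31/9)
h(-59) + J(-11) = -3 + 31/9 = 4/9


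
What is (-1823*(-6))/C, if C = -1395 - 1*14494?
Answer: -10938/15889 ≈ -0.68840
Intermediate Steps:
C = -15889 (C = -1395 - 14494 = -15889)
(-1823*(-6))/C = -1823*(-6)/(-15889) = 10938*(-1/15889) = -10938/15889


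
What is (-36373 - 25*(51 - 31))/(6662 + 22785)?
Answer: -36873/29447 ≈ -1.2522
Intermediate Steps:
(-36373 - 25*(51 - 31))/(6662 + 22785) = (-36373 - 25*20)/29447 = (-36373 - 500)*(1/29447) = -36873*1/29447 = -36873/29447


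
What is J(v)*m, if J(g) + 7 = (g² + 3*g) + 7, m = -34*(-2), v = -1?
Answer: -136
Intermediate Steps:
m = 68
J(g) = g² + 3*g (J(g) = -7 + ((g² + 3*g) + 7) = -7 + (7 + g² + 3*g) = g² + 3*g)
J(v)*m = -(3 - 1)*68 = -1*2*68 = -2*68 = -136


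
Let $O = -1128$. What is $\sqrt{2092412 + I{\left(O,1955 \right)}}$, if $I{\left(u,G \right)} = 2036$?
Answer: $4 \sqrt{130903} \approx 1447.2$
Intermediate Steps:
$\sqrt{2092412 + I{\left(O,1955 \right)}} = \sqrt{2092412 + 2036} = \sqrt{2094448} = 4 \sqrt{130903}$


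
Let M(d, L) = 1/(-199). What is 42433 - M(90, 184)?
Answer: 8444168/199 ≈ 42433.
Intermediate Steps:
M(d, L) = -1/199
42433 - M(90, 184) = 42433 - 1*(-1/199) = 42433 + 1/199 = 8444168/199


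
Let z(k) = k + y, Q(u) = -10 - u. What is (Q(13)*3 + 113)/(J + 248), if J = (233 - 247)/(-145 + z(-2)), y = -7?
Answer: 484/2729 ≈ 0.17735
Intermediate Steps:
z(k) = -7 + k (z(k) = k - 7 = -7 + k)
J = 1/11 (J = (233 - 247)/(-145 + (-7 - 2)) = -14/(-145 - 9) = -14/(-154) = -14*(-1/154) = 1/11 ≈ 0.090909)
(Q(13)*3 + 113)/(J + 248) = ((-10 - 1*13)*3 + 113)/(1/11 + 248) = ((-10 - 13)*3 + 113)/(2729/11) = (-23*3 + 113)*(11/2729) = (-69 + 113)*(11/2729) = 44*(11/2729) = 484/2729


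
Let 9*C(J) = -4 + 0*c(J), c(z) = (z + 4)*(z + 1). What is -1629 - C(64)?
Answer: -14657/9 ≈ -1628.6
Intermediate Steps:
c(z) = (1 + z)*(4 + z) (c(z) = (4 + z)*(1 + z) = (1 + z)*(4 + z))
C(J) = -4/9 (C(J) = (-4 + 0*(4 + J**2 + 5*J))/9 = (-4 + 0)/9 = (1/9)*(-4) = -4/9)
-1629 - C(64) = -1629 - 1*(-4/9) = -1629 + 4/9 = -14657/9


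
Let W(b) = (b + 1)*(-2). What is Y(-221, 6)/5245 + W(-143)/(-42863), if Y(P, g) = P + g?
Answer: -2141025/44963287 ≈ -0.047617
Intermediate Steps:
W(b) = -2 - 2*b (W(b) = (1 + b)*(-2) = -2 - 2*b)
Y(-221, 6)/5245 + W(-143)/(-42863) = (-221 + 6)/5245 + (-2 - 2*(-143))/(-42863) = -215*1/5245 + (-2 + 286)*(-1/42863) = -43/1049 + 284*(-1/42863) = -43/1049 - 284/42863 = -2141025/44963287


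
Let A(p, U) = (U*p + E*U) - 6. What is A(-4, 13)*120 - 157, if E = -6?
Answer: -16477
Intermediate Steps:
A(p, U) = -6 - 6*U + U*p (A(p, U) = (U*p - 6*U) - 6 = (-6*U + U*p) - 6 = -6 - 6*U + U*p)
A(-4, 13)*120 - 157 = (-6 - 6*13 + 13*(-4))*120 - 157 = (-6 - 78 - 52)*120 - 157 = -136*120 - 157 = -16320 - 157 = -16477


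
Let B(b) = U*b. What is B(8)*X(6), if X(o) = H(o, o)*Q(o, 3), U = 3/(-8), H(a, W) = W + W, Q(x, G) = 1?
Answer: -36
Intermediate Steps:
H(a, W) = 2*W
U = -3/8 (U = 3*(-1/8) = -3/8 ≈ -0.37500)
X(o) = 2*o (X(o) = (2*o)*1 = 2*o)
B(b) = -3*b/8
B(8)*X(6) = (-3/8*8)*(2*6) = -3*12 = -36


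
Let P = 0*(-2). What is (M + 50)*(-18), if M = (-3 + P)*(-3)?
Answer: -1062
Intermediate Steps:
P = 0
M = 9 (M = (-3 + 0)*(-3) = -3*(-3) = 9)
(M + 50)*(-18) = (9 + 50)*(-18) = 59*(-18) = -1062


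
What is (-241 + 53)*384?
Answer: -72192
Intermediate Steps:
(-241 + 53)*384 = -188*384 = -72192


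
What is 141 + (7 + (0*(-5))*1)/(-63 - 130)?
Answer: 27206/193 ≈ 140.96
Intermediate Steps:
141 + (7 + (0*(-5))*1)/(-63 - 130) = 141 + (7 + 0*1)/(-193) = 141 - (7 + 0)/193 = 141 - 1/193*7 = 141 - 7/193 = 27206/193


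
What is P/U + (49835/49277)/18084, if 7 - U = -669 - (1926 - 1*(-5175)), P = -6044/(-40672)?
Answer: 10924110437/145593180445272 ≈ 7.5032e-5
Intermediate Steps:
P = 1511/10168 (P = -6044*(-1/40672) = 1511/10168 ≈ 0.14860)
U = 7777 (U = 7 - (-669 - (1926 - 1*(-5175))) = 7 - (-669 - (1926 + 5175)) = 7 - (-669 - 1*7101) = 7 - (-669 - 7101) = 7 - 1*(-7770) = 7 + 7770 = 7777)
P/U + (49835/49277)/18084 = (1511/10168)/7777 + (49835/49277)/18084 = (1511/10168)*(1/7777) + (49835*(1/49277))*(1/18084) = 1511/79076536 + (49835/49277)*(1/18084) = 1511/79076536 + 49835/891125268 = 10924110437/145593180445272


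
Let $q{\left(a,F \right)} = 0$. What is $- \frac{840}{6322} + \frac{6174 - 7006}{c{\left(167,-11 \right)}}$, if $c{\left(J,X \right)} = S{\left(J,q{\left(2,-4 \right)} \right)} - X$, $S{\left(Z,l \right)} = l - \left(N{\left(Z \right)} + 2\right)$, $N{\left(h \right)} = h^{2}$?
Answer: $- \frac{1134956}{11016085} \approx -0.10303$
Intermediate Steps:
$S{\left(Z,l \right)} = -2 + l - Z^{2}$ ($S{\left(Z,l \right)} = l - \left(Z^{2} + 2\right) = l - \left(2 + Z^{2}\right) = -2 + l - Z^{2}$)
$c{\left(J,X \right)} = -2 - X - J^{2}$ ($c{\left(J,X \right)} = \left(-2 + 0 - J^{2}\right) - X = \left(-2 - J^{2}\right) - X = -2 - X - J^{2}$)
$- \frac{840}{6322} + \frac{6174 - 7006}{c{\left(167,-11 \right)}} = - \frac{840}{6322} + \frac{6174 - 7006}{-2 - -11 - 167^{2}} = \left(-840\right) \frac{1}{6322} + \frac{6174 - 7006}{-2 + 11 - 27889} = - \frac{420}{3161} - \frac{832}{-2 + 11 - 27889} = - \frac{420}{3161} - \frac{832}{-27880} = - \frac{420}{3161} - - \frac{104}{3485} = - \frac{420}{3161} + \frac{104}{3485} = - \frac{1134956}{11016085}$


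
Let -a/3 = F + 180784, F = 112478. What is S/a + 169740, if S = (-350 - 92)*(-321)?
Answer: 24889122293/146631 ≈ 1.6974e+5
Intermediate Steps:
S = 141882 (S = -442*(-321) = 141882)
a = -879786 (a = -3*(112478 + 180784) = -3*293262 = -879786)
S/a + 169740 = 141882/(-879786) + 169740 = 141882*(-1/879786) + 169740 = -23647/146631 + 169740 = 24889122293/146631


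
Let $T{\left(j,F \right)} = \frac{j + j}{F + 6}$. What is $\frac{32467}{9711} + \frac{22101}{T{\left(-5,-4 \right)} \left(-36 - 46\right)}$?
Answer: $\frac{227934281}{3981510} \approx 57.248$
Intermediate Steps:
$T{\left(j,F \right)} = \frac{2 j}{6 + F}$
$\frac{32467}{9711} + \frac{22101}{T{\left(-5,-4 \right)} \left(-36 - 46\right)} = \frac{32467}{9711} + \frac{22101}{2 \left(-5\right) \frac{1}{6 - 4} \left(-36 - 46\right)} = 32467 \cdot \frac{1}{9711} + \frac{22101}{2 \left(-5\right) \frac{1}{2} \left(-82\right)} = \frac{32467}{9711} + \frac{22101}{2 \left(-5\right) \frac{1}{2} \left(-82\right)} = \frac{32467}{9711} + \frac{22101}{\left(-5\right) \left(-82\right)} = \frac{32467}{9711} + \frac{22101}{410} = \frac{227934281}{3981510}$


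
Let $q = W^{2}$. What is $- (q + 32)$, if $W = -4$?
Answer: $-48$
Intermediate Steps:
$q = 16$ ($q = \left(-4\right)^{2} = 16$)
$- (q + 32) = - (16 + 32) = \left(-1\right) 48 = -48$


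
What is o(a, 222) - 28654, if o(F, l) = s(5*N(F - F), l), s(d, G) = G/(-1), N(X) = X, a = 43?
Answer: -28876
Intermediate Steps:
s(d, G) = -G (s(d, G) = G*(-1) = -G)
o(F, l) = -l
o(a, 222) - 28654 = -1*222 - 28654 = -222 - 28654 = -28876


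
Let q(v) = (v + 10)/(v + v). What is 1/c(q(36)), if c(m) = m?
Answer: 36/23 ≈ 1.5652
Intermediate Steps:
q(v) = (10 + v)/(2*v) (q(v) = (10 + v)/((2*v)) = (10 + v)*(1/(2*v)) = (10 + v)/(2*v))
1/c(q(36)) = 1/((½)*(10 + 36)/36) = 1/((½)*(1/36)*46) = 1/(23/36) = 36/23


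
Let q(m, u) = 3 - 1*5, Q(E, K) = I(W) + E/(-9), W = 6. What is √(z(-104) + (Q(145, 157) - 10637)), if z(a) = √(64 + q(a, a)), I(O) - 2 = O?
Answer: √(-95806 + 9*√62)/3 ≈ 103.14*I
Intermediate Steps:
I(O) = 2 + O
Q(E, K) = 8 - E/9 (Q(E, K) = (2 + 6) + E/(-9) = 8 + E*(-⅑) = 8 - E/9)
q(m, u) = -2 (q(m, u) = 3 - 5 = -2)
z(a) = √62 (z(a) = √(64 - 2) = √62)
√(z(-104) + (Q(145, 157) - 10637)) = √(√62 + ((8 - ⅑*145) - 10637)) = √(√62 + ((8 - 145/9) - 10637)) = √(√62 + (-73/9 - 10637)) = √(√62 - 95806/9) = √(-95806/9 + √62)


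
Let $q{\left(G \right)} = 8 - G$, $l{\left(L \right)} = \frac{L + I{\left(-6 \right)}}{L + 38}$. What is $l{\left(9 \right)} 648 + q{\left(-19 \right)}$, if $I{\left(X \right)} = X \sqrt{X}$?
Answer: $\frac{7101}{47} - \frac{3888 i \sqrt{6}}{47} \approx 151.09 - 202.63 i$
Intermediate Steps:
$I{\left(X \right)} = X^{\frac{3}{2}}$
$l{\left(L \right)} = \frac{L - 6 i \sqrt{6}}{38 + L}$ ($l{\left(L \right)} = \frac{L + \left(-6\right)^{\frac{3}{2}}}{L + 38} = \frac{L - 6 i \sqrt{6}}{38 + L}$)
$l{\left(9 \right)} 648 + q{\left(-19 \right)} = \frac{9 - 6 i \sqrt{6}}{38 + 9} \cdot 648 + \left(8 - -19\right) = \frac{9 - 6 i \sqrt{6}}{47} \cdot 648 + \left(8 + 19\right) = \frac{9 - 6 i \sqrt{6}}{47} \cdot 648 + 27 = \left(\frac{9}{47} - \frac{6 i \sqrt{6}}{47}\right) 648 + 27 = \left(\frac{5832}{47} - \frac{3888 i \sqrt{6}}{47}\right) + 27 = \frac{7101}{47} - \frac{3888 i \sqrt{6}}{47}$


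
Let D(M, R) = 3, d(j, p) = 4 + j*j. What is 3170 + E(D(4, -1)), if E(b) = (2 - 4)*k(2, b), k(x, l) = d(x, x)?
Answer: 3154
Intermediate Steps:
d(j, p) = 4 + j²
k(x, l) = 4 + x²
E(b) = -16 (E(b) = (2 - 4)*(4 + 2²) = -2*(4 + 4) = -2*8 = -16)
3170 + E(D(4, -1)) = 3170 - 16 = 3154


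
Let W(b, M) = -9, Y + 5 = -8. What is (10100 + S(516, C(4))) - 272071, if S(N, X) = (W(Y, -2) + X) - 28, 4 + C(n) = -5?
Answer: -262017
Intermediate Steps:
Y = -13 (Y = -5 - 8 = -13)
C(n) = -9 (C(n) = -4 - 5 = -9)
S(N, X) = -37 + X (S(N, X) = (-9 + X) - 28 = -37 + X)
(10100 + S(516, C(4))) - 272071 = (10100 + (-37 - 9)) - 272071 = (10100 - 46) - 272071 = 10054 - 272071 = -262017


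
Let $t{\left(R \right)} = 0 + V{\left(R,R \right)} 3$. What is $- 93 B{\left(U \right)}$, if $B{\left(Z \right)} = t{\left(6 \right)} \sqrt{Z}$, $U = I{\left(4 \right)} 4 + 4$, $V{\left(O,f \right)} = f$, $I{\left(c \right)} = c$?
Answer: $- 3348 \sqrt{5} \approx -7486.4$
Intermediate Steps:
$t{\left(R \right)} = 3 R$ ($t{\left(R \right)} = 0 + R 3 = 0 + 3 R = 3 R$)
$U = 20$ ($U = 4 \cdot 4 + 4 = 16 + 4 = 20$)
$B{\left(Z \right)} = 18 \sqrt{Z}$ ($B{\left(Z \right)} = 3 \cdot 6 \sqrt{Z} = 18 \sqrt{Z}$)
$- 93 B{\left(U \right)} = - 93 \cdot 18 \sqrt{20} = - 93 \cdot 18 \cdot 2 \sqrt{5} = - 93 \cdot 36 \sqrt{5} = - 3348 \sqrt{5}$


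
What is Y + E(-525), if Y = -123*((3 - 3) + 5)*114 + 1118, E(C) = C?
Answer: -69517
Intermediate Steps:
Y = -68992 (Y = -123*(0 + 5)*114 + 1118 = -123*5*114 + 1118 = -615*114 + 1118 = -70110 + 1118 = -68992)
Y + E(-525) = -68992 - 525 = -69517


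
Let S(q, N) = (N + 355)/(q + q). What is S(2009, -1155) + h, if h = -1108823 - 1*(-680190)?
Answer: -861124097/2009 ≈ -4.2863e+5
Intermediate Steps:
S(q, N) = (355 + N)/(2*q) (S(q, N) = (355 + N)/((2*q)) = (355 + N)*(1/(2*q)) = (355 + N)/(2*q))
h = -428633 (h = -1108823 + 680190 = -428633)
S(2009, -1155) + h = (1/2)*(355 - 1155)/2009 - 428633 = (1/2)*(1/2009)*(-800) - 428633 = -400/2009 - 428633 = -861124097/2009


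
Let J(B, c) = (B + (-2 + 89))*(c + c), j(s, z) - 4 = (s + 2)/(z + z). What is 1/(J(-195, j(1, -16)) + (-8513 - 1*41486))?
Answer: -4/203371 ≈ -1.9668e-5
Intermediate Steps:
j(s, z) = 4 + (2 + s)/(2*z) (j(s, z) = 4 + (s + 2)/(z + z) = 4 + (2 + s)/((2*z)) = 4 + (2 + s)*(1/(2*z)) = 4 + (2 + s)/(2*z))
J(B, c) = 2*c*(87 + B) (J(B, c) = (B + 87)*(2*c) = (87 + B)*(2*c) = 2*c*(87 + B))
1/(J(-195, j(1, -16)) + (-8513 - 1*41486)) = 1/(2*((½)*(2 + 1 + 8*(-16))/(-16))*(87 - 195) + (-8513 - 1*41486)) = 1/(2*((½)*(-1/16)*(2 + 1 - 128))*(-108) + (-8513 - 41486)) = 1/(2*((½)*(-1/16)*(-125))*(-108) - 49999) = 1/(2*(125/32)*(-108) - 49999) = 1/(-3375/4 - 49999) = 1/(-203371/4) = -4/203371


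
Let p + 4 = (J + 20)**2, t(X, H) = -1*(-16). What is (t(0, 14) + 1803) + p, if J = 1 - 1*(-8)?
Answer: 2656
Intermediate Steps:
J = 9 (J = 1 + 8 = 9)
t(X, H) = 16
p = 837 (p = -4 + (9 + 20)**2 = -4 + 29**2 = -4 + 841 = 837)
(t(0, 14) + 1803) + p = (16 + 1803) + 837 = 1819 + 837 = 2656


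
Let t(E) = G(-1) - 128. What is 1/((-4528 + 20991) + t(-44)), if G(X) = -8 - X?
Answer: 1/16328 ≈ 6.1244e-5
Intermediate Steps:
t(E) = -135 (t(E) = (-8 - 1*(-1)) - 128 = (-8 + 1) - 128 = -7 - 128 = -135)
1/((-4528 + 20991) + t(-44)) = 1/((-4528 + 20991) - 135) = 1/(16463 - 135) = 1/16328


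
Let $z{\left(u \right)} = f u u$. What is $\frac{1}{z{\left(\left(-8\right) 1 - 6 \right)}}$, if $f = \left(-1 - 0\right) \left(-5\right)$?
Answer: $\frac{1}{980} \approx 0.0010204$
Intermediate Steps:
$f = 5$ ($f = \left(-1 + 0\right) \left(-5\right) = \left(-1\right) \left(-5\right) = 5$)
$z{\left(u \right)} = 5 u^{2}$ ($z{\left(u \right)} = 5 u u = 5 u^{2}$)
$\frac{1}{z{\left(\left(-8\right) 1 - 6 \right)}} = \frac{1}{5 \left(\left(-8\right) 1 - 6\right)^{2}} = \frac{1}{5 \left(-8 - 6\right)^{2}} = \frac{1}{5 \left(-14\right)^{2}} = \frac{1}{5 \cdot 196} = \frac{1}{980}$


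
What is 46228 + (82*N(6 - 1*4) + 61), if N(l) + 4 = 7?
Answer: 46535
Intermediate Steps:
N(l) = 3 (N(l) = -4 + 7 = 3)
46228 + (82*N(6 - 1*4) + 61) = 46228 + (82*3 + 61) = 46228 + (246 + 61) = 46228 + 307 = 46535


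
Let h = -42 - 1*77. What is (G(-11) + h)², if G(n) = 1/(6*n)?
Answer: 61701025/4356 ≈ 14165.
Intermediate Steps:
G(n) = 1/(6*n)
h = -119 (h = -42 - 77 = -119)
(G(-11) + h)² = ((⅙)/(-11) - 119)² = ((⅙)*(-1/11) - 119)² = (-1/66 - 119)² = (-7855/66)² = 61701025/4356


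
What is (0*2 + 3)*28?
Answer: 84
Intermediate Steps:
(0*2 + 3)*28 = (0 + 3)*28 = 3*28 = 84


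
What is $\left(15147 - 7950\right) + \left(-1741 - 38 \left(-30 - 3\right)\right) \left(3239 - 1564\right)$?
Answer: $-808528$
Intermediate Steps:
$\left(15147 - 7950\right) + \left(-1741 - 38 \left(-30 - 3\right)\right) \left(3239 - 1564\right) = 7197 + \left(-1741 - -1254\right) 1675 = 7197 + \left(-1741 + 1254\right) 1675 = 7197 - 815725 = -808528$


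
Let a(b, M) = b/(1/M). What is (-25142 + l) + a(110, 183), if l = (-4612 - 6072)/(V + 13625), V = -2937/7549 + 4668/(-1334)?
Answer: -171900381762766/34292395015 ≈ -5012.8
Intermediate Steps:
V = -19578345/5035183 (V = -2937*1/7549 + 4668*(-1/1334) = -2937/7549 - 2334/667 = -19578345/5035183 ≈ -3.8883)
a(b, M) = M*b (a(b, M) = b*M = M*b)
l = -26897947586/34292395015 (l = (-4612 - 6072)/(-19578345/5035183 + 13625) = -10684/68584790030/5035183 = -10684*5035183/68584790030 = -26897947586/34292395015 ≈ -0.78437)
(-25142 + l) + a(110, 183) = (-25142 - 26897947586/34292395015) + 183*110 = -862206293414716/34292395015 + 20130 = -171900381762766/34292395015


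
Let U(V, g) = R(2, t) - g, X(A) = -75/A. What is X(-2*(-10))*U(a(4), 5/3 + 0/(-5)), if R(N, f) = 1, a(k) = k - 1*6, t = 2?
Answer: 5/2 ≈ 2.5000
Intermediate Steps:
a(k) = -6 + k (a(k) = k - 6 = -6 + k)
U(V, g) = 1 - g
X(-2*(-10))*U(a(4), 5/3 + 0/(-5)) = (-75/((-2*(-10))))*(1 - (5/3 + 0/(-5))) = (-75/20)*(1 - (5*(⅓) + 0*(-⅕))) = (-75*1/20)*(1 - (5/3 + 0)) = -15*(1 - 1*5/3)/4 = -15*(1 - 5/3)/4 = -15/4*(-⅔) = 5/2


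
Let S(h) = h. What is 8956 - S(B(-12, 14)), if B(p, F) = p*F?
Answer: 9124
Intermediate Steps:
B(p, F) = F*p
8956 - S(B(-12, 14)) = 8956 - 14*(-12) = 8956 - 1*(-168) = 8956 + 168 = 9124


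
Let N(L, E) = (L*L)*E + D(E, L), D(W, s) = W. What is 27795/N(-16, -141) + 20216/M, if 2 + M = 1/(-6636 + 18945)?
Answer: -3005951265281/297348743 ≈ -10109.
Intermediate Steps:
M = -24617/12309 (M = -2 + 1/(-6636 + 18945) = -2 + 1/12309 = -24617/12309 ≈ -1.9999)
N(L, E) = E + E*L**2 (N(L, E) = (L*L)*E + E = L**2*E + E = E*L**2 + E = E + E*L**2)
27795/N(-16, -141) + 20216/M = 27795/((-141*(1 + (-16)**2))) + 20216/(-24617/12309) = 27795/((-141*(1 + 256))) + 20216*(-12309/24617) = 27795/((-141*257)) - 248838744/24617 = 27795/(-36237) - 248838744/24617 = 27795*(-1/36237) - 248838744/24617 = -9265/12079 - 248838744/24617 = -3005951265281/297348743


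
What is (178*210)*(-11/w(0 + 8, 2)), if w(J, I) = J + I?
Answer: -41118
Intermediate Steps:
w(J, I) = I + J
(178*210)*(-11/w(0 + 8, 2)) = (178*210)*(-11/(2 + (0 + 8))) = 37380*(-11/(2 + 8)) = 37380*(-11/10) = -41118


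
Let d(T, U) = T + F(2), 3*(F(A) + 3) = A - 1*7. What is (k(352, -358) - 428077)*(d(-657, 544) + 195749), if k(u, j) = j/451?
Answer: -112992487253270/1353 ≈ -8.3513e+10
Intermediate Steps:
k(u, j) = j/451 (k(u, j) = j*(1/451) = j/451)
F(A) = -16/3 + A/3 (F(A) = -3 + (A - 1*7)/3 = -3 + (A - 7)/3 = -3 + (-7 + A)/3 = -3 + (-7/3 + A/3) = -16/3 + A/3)
d(T, U) = -14/3 + T (d(T, U) = T + (-16/3 + (⅓)*2) = T + (-16/3 + ⅔) = T - 14/3 = -14/3 + T)
(k(352, -358) - 428077)*(d(-657, 544) + 195749) = ((1/451)*(-358) - 428077)*((-14/3 - 657) + 195749) = (-358/451 - 428077)*(-1985/3 + 195749) = -193063085/451*585262/3 = -112992487253270/1353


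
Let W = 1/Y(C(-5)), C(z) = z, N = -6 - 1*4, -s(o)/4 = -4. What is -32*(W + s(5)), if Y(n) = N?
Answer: -2544/5 ≈ -508.80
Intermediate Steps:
s(o) = 16 (s(o) = -4*(-4) = 16)
N = -10 (N = -6 - 4 = -10)
Y(n) = -10
W = -⅒ (W = 1/(-10) = -⅒ ≈ -0.10000)
-32*(W + s(5)) = -32*(-⅒ + 16) = -32*159/10 = -2544/5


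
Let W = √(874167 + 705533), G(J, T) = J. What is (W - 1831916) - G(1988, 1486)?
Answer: -1833904 + 10*√15797 ≈ -1.8326e+6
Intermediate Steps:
W = 10*√15797 (W = √1579700 = 10*√15797 ≈ 1256.9)
(W - 1831916) - G(1988, 1486) = (10*√15797 - 1831916) - 1*1988 = (-1831916 + 10*√15797) - 1988 = -1833904 + 10*√15797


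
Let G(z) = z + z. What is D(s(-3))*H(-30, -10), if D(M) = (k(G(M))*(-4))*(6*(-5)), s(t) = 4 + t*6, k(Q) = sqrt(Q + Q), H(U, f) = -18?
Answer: -4320*I*sqrt(14) ≈ -16164.0*I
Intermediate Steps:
G(z) = 2*z
k(Q) = sqrt(2)*sqrt(Q) (k(Q) = sqrt(2*Q) = sqrt(2)*sqrt(Q))
s(t) = 4 + 6*t
D(M) = 240*sqrt(M) (D(M) = ((sqrt(2)*sqrt(2*M))*(-4))*(6*(-5)) = ((sqrt(2)*(sqrt(2)*sqrt(M)))*(-4))*(-30) = ((2*sqrt(M))*(-4))*(-30) = -8*sqrt(M)*(-30) = 240*sqrt(M))
D(s(-3))*H(-30, -10) = (240*sqrt(4 + 6*(-3)))*(-18) = (240*sqrt(4 - 18))*(-18) = (240*sqrt(-14))*(-18) = (240*(I*sqrt(14)))*(-18) = (240*I*sqrt(14))*(-18) = -4320*I*sqrt(14)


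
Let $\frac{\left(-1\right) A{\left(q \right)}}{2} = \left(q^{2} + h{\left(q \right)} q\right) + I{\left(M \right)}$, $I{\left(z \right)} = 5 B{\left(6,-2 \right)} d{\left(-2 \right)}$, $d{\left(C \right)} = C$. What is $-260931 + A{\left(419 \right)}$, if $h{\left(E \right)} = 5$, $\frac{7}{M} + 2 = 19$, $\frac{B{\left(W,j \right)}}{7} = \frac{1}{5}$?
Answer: $-616215$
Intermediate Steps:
$B{\left(W,j \right)} = \frac{7}{5}$
$M = \frac{7}{17}$ ($M = \frac{7}{-2 + 19} = \frac{7}{17} \approx 0.41176$)
$I{\left(z \right)} = -14$ ($I{\left(z \right)} = 5 \cdot \frac{7}{5} \left(-2\right) = 7 \left(-2\right) = -14$)
$A{\left(q \right)} = 28 - 10 q - 2 q^{2}$ ($A{\left(q \right)} = - 2 \left(\left(q^{2} + 5 q\right) - 14\right) = - 2 \left(-14 + q^{2} + 5 q\right) = 28 - 10 q - 2 q^{2}$)
$-260931 + A{\left(419 \right)} = -260931 - \left(4162 + 351122\right) = -260931 - 355284 = -616215$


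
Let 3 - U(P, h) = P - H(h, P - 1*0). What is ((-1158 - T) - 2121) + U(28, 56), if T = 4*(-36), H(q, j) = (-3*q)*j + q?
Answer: -7808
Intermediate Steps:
H(q, j) = q - 3*j*q (H(q, j) = -3*j*q + q = q - 3*j*q)
T = -144
U(P, h) = 3 - P + h*(1 - 3*P) (U(P, h) = 3 - (P - h*(1 - 3*(P - 1*0))) = 3 - (P - h*(1 - 3*(P + 0))) = 3 - (P - h*(1 - 3*P)) = 3 + (-P + h*(1 - 3*P)) = 3 - P + h*(1 - 3*P))
((-1158 - T) - 2121) + U(28, 56) = ((-1158 - 1*(-144)) - 2121) + (3 - 1*28 - 1*56*(-1 + 3*28)) = ((-1158 + 144) - 2121) + (3 - 28 - 1*56*(-1 + 84)) = (-1014 - 2121) + (3 - 28 - 1*56*83) = -3135 + (3 - 28 - 4648) = -3135 - 4673 = -7808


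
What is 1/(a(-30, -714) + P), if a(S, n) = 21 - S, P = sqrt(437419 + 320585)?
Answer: -17/251801 + 2*sqrt(189501)/755403 ≈ 0.0010850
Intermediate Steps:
P = 2*sqrt(189501) (P = sqrt(758004) = 2*sqrt(189501) ≈ 870.63)
1/(a(-30, -714) + P) = 1/((21 - 1*(-30)) + 2*sqrt(189501)) = 1/((21 + 30) + 2*sqrt(189501)) = 1/(51 + 2*sqrt(189501))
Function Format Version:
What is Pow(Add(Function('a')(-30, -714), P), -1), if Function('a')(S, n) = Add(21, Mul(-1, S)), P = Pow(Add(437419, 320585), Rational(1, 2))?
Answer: Add(Rational(-17, 251801), Mul(Rational(2, 755403), Pow(189501, Rational(1, 2)))) ≈ 0.0010850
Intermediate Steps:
P = Mul(2, Pow(189501, Rational(1, 2))) (P = Pow(758004, Rational(1, 2)) = Mul(2, Pow(189501, Rational(1, 2))) ≈ 870.63)
Pow(Add(Function('a')(-30, -714), P), -1) = Pow(Add(Add(21, Mul(-1, -30)), Mul(2, Pow(189501, Rational(1, 2)))), -1) = Pow(Add(Add(21, 30), Mul(2, Pow(189501, Rational(1, 2)))), -1) = Pow(Add(51, Mul(2, Pow(189501, Rational(1, 2)))), -1)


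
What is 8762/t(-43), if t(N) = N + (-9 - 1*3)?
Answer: -8762/55 ≈ -159.31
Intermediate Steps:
t(N) = -12 + N (t(N) = N + (-9 - 3) = N - 12 = -12 + N)
8762/t(-43) = 8762/(-12 - 43) = 8762/(-55) = 8762*(-1/55) = -8762/55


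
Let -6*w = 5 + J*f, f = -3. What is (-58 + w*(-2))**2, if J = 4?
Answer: 32761/9 ≈ 3640.1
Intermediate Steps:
w = 7/6 (w = -(5 + 4*(-3))/6 = -(5 - 12)/6 = -1/6*(-7) = 7/6 ≈ 1.1667)
(-58 + w*(-2))**2 = (-58 + (7/6)*(-2))**2 = (-58 - 7/3)**2 = (-181/3)**2 = 32761/9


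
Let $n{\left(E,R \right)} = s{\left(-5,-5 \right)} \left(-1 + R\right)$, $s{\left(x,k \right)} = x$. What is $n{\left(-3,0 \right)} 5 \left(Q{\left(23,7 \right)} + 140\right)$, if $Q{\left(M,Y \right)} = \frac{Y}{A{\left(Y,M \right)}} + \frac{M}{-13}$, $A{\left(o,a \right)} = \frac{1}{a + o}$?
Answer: $\frac{113175}{13} \approx 8705.8$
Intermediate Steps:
$Q{\left(M,Y \right)} = - \frac{M}{13} + Y \left(M + Y\right)$ ($Q{\left(M,Y \right)} = \frac{Y}{\frac{1}{M + Y}} + \frac{M}{-13} = Y \left(M + Y\right) + M \left(- \frac{1}{13}\right) = Y \left(M + Y\right) - \frac{M}{13} = - \frac{M}{13} + Y \left(M + Y\right)$)
$n{\left(E,R \right)} = 5 - 5 R$ ($n{\left(E,R \right)} = - 5 \left(-1 + R\right) = 5 - 5 R$)
$n{\left(-3,0 \right)} 5 \left(Q{\left(23,7 \right)} + 140\right) = \left(5 - 0\right) 5 \left(\left(\left(- \frac{1}{13}\right) 23 + 7 \left(23 + 7\right)\right) + 140\right) = \left(5 + 0\right) 5 \left(\left(- \frac{23}{13} + 7 \cdot 30\right) + 140\right) = 5 \cdot 5 \left(\left(- \frac{23}{13} + 210\right) + 140\right) = 25 \left(\frac{2707}{13} + 140\right) = 25 \cdot \frac{4527}{13} = \frac{113175}{13}$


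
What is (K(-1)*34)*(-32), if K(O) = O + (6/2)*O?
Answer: 4352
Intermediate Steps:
K(O) = 4*O (K(O) = O + (6*(1/2))*O = O + 3*O = 4*O)
(K(-1)*34)*(-32) = ((4*(-1))*34)*(-32) = -4*34*(-32) = -136*(-32) = 4352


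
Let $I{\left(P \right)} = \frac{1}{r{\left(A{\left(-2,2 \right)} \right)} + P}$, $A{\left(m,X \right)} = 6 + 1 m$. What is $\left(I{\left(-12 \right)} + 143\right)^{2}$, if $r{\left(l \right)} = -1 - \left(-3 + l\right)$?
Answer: $\frac{4004001}{196} \approx 20429.0$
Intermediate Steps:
$A{\left(m,X \right)} = 6 + m$
$r{\left(l \right)} = 2 - l$
$I{\left(P \right)} = \frac{1}{-2 + P}$ ($I{\left(P \right)} = \frac{1}{\left(2 - \left(6 - 2\right)\right) + P} = \frac{1}{\left(2 - 4\right) + P} = \frac{1}{-2 + P}$)
$\left(I{\left(-12 \right)} + 143\right)^{2} = \left(\frac{1}{-2 - 12} + 143\right)^{2} = \left(\frac{1}{-14} + 143\right)^{2} = \left(- \frac{1}{14} + 143\right)^{2} = \left(\frac{2001}{14}\right)^{2} = \frac{4004001}{196}$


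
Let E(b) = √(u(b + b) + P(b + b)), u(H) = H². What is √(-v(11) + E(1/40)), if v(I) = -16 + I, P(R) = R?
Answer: √(500 + 5*√21)/10 ≈ 2.2867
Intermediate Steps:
E(b) = √(2*b + 4*b²) (E(b) = √((b + b)² + (b + b)) = √((2*b)² + 2*b) = √(4*b² + 2*b) = √(2*b + 4*b²))
√(-v(11) + E(1/40)) = √(-(-16 + 11) + √2*√((1 + 2/40)/40)) = √(-1*(-5) + √2*√((1 + 2*(1/40))/40)) = √(5 + √2*√((1 + 1/20)/40)) = √(5 + √2*√((1/40)*(21/20))) = √(5 + √2*√(21/800)) = √(5 + √2*(√42/40)) = √(5 + √21/20)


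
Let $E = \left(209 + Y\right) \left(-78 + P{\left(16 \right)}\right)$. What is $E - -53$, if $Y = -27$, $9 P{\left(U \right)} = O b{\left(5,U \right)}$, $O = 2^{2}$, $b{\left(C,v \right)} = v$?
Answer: $- \frac{115639}{9} \approx -12849.0$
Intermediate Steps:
$O = 4$
$P{\left(U \right)} = \frac{4 U}{9}$
$E = - \frac{116116}{9}$ ($E = \left(209 - 27\right) \left(-78 + \frac{4}{9} \cdot 16\right) = 182 \left(-78 + \frac{64}{9}\right) = 182 \left(- \frac{638}{9}\right) = - \frac{116116}{9} \approx -12902.0$)
$E - -53 = - \frac{116116}{9} - -53 = - \frac{116116}{9} + \left(-1 + 54\right) = - \frac{116116}{9} + 53 = - \frac{115639}{9}$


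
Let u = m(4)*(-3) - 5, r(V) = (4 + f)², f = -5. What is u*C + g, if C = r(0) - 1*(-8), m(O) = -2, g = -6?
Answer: 3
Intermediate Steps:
r(V) = 1 (r(V) = (4 - 5)² = (-1)² = 1)
u = 1 (u = -2*(-3) - 5 = 6 - 5 = 1)
C = 9 (C = 1 - 1*(-8) = 1 + 8 = 9)
u*C + g = 1*9 - 6 = 9 - 6 = 3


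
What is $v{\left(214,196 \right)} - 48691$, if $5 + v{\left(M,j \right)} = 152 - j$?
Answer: $-48740$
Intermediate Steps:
$v{\left(M,j \right)} = 147 - j$ ($v{\left(M,j \right)} = -5 - \left(-152 + j\right) = 147 - j$)
$v{\left(214,196 \right)} - 48691 = \left(147 - 196\right) - 48691 = -49 - 48691 = -48740$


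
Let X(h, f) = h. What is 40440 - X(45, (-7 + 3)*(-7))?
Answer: 40395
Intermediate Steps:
40440 - X(45, (-7 + 3)*(-7)) = 40440 - 1*45 = 40440 - 45 = 40395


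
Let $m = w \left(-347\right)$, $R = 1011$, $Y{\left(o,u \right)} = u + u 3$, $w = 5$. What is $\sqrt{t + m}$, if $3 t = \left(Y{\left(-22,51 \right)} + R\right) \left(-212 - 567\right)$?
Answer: $i \sqrt{317230} \approx 563.23 i$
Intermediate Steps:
$Y{\left(o,u \right)} = 4 u$ ($Y{\left(o,u \right)} = u + 3 u = 4 u$)
$m = -1735$ ($m = 5 \left(-347\right) = -1735$)
$t = -315495$ ($t = \frac{\left(4 \cdot 51 + 1011\right) \left(-212 - 567\right)}{3} = \frac{\left(204 + 1011\right) \left(-779\right)}{3} = \frac{1215 \left(-779\right)}{3} = \frac{1}{3} \left(-946485\right) = -315495$)
$\sqrt{t + m} = \sqrt{-315495 - 1735} = \sqrt{-317230} = i \sqrt{317230}$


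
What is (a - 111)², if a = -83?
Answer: 37636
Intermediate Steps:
(a - 111)² = (-83 - 111)² = (-194)² = 37636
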